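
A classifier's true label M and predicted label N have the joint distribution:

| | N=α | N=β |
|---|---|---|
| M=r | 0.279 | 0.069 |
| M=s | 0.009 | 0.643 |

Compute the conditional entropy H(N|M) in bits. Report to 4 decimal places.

Chain rule: H(N|M) = H(M,N) − H(M).
Marginals: p(M) = (0.3480, 0.6520), p(N) = (0.2880, 0.7120).
H(M,N) = 1.2508 bits; H(M) = 0.9323 bits.
H(N|M) = 1.2508 − 0.9323 = 0.3185 bits.

0.3185 bits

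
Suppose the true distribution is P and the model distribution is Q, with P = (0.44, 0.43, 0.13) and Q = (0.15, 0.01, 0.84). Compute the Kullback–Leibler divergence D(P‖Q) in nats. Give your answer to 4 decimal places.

1.8483 nats

D(P‖Q) = Σ p·ln(p/q).
  0.44·ln(0.44/0.15) = 0.47350
  0.43·ln(0.43/0.01) = 1.61732
  0.13·ln(0.13/0.84) = -0.24256
D(P‖Q) = 1.8483 nats.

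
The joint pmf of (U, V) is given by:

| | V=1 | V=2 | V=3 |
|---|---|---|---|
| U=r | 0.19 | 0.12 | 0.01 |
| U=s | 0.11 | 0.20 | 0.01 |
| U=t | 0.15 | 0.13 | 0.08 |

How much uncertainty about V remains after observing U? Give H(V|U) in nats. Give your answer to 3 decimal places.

0.882 nats

Marginals: p(U) = (0.3200, 0.3200, 0.3600), p(V) = (0.4500, 0.4500, 0.1000).
H(V|U) = Σ p(U) · H(V|U=·).
  U=r: p=0.3200, H(V|U=r) = 0.7856
  U=s: p=0.3200, H(V|U=s) = 0.7691
  U=t: p=0.3600, H(V|U=t) = 1.0668
Weighted sum = 0.882 nats.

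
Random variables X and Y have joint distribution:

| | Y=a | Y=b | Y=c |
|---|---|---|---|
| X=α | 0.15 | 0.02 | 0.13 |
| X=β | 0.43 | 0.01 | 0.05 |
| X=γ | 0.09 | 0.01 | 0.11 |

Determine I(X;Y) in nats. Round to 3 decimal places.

Marginals: p(X) = (0.3000, 0.4900, 0.2100), p(Y) = (0.6700, 0.0400, 0.2900).
I(X;Y) = Σ p(x,y)·ln[p(x,y)/(p(x)p(y))].
  (α,a): 0.15·ln(0.7463) = -0.0439
  (α,b): 0.02·ln(1.6667) = 0.0102
  (α,c): 0.13·ln(1.4943) = 0.0522
  (β,a): 0.43·ln(1.3098) = 0.1160
  (β,b): 0.01·ln(0.5102) = -0.0067
  (β,c): 0.05·ln(0.3519) = -0.0522
  (γ,a): 0.09·ln(0.6397) = -0.0402
  (γ,b): 0.01·ln(1.1905) = 0.0017
  (γ,c): 0.11·ln(1.8062) = 0.0650
Sum = 0.102 nats.

0.102 nats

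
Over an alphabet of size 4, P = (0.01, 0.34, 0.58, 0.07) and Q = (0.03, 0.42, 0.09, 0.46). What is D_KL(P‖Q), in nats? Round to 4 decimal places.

D(P‖Q) = Σ p·ln(p/q).
  0.01·ln(0.01/0.03) = -0.01099
  0.34·ln(0.34/0.42) = -0.07185
  0.58·ln(0.58/0.09) = 1.08067
  0.07·ln(0.07/0.46) = -0.13179
D(P‖Q) = 0.8660 nats.

0.8660 nats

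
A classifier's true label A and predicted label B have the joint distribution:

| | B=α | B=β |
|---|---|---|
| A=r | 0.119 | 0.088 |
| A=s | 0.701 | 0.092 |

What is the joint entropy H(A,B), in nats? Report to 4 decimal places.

0.9357 nats

H(A,B) = −Σ p(x,y)·ln p(x,y) over all 4 cells.
  cell (r,α): −0.119·ln0.119 = 0.25331
  cell (r,β): −0.088·ln0.088 = 0.21388
  cell (s,α): −0.701·ln0.701 = 0.24903
  cell (s,β): −0.092·ln0.092 = 0.21951
Sum = 0.9357 nats.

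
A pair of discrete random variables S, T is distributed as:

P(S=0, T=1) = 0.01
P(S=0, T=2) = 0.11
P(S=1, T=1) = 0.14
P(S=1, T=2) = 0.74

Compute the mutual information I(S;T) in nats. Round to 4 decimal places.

0.0027 nats

Marginals: p(S) = (0.1200, 0.8800), p(T) = (0.1500, 0.8500).
I(S;T) = H(S) + H(T) − H(S,T).
H(S) = 0.3669, H(T) = 0.4227, H(S,T) = 0.7869.
I(S;T) = 0.3669 + 0.4227 − 0.7869 = 0.0027 nats.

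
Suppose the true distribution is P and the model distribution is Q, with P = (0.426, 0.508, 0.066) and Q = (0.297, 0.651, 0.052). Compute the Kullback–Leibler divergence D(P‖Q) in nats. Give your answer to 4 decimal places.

0.0434 nats

D(P‖Q) = Σ p·ln(p/q).
  0.426·ln(0.426/0.297) = 0.15366
  0.508·ln(0.508/0.651) = -0.12600
  0.066·ln(0.066/0.052) = 0.01574
D(P‖Q) = 0.0434 nats.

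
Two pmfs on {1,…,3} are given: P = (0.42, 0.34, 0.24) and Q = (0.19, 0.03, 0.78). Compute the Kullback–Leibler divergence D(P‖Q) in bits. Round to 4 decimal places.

1.2634 bits

D(P‖Q) = Σ p·log₂(p/q).
  0.42·log₂(0.42/0.19) = 0.48064
  0.34·log₂(0.34/0.03) = 1.19085
  0.24·log₂(0.24/0.78) = -0.40811
D(P‖Q) = 1.2634 bits.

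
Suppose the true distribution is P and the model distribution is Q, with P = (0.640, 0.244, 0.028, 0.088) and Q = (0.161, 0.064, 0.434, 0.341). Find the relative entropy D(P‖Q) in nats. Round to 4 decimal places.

1.0138 nats

D(P‖Q) = Σ p·ln(p/q).
  0.640·ln(0.640/0.161) = 0.88324
  0.244·ln(0.244/0.064) = 0.32654
  0.028·ln(0.028/0.434) = -0.07674
  0.088·ln(0.088/0.341) = -0.11920
D(P‖Q) = 1.0138 nats.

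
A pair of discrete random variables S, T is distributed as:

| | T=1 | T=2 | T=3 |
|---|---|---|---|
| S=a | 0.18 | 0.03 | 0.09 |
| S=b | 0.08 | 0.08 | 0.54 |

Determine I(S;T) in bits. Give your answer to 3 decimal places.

Marginals: p(S) = (0.3000, 0.7000), p(T) = (0.2600, 0.1100, 0.6300).
I(S;T) = Σ p(x,y)·log₂[p(x,y)/(p(x)p(y))].
  (a,1): 0.18·log₂(2.3077) = 0.2172
  (a,2): 0.03·log₂(0.9091) = -0.0041
  (a,3): 0.09·log₂(0.4762) = -0.0963
  (b,1): 0.08·log₂(0.4396) = -0.0949
  (b,2): 0.08·log₂(1.0390) = 0.0044
  (b,3): 0.54·log₂(1.2245) = 0.1578
Sum = 0.184 bits.

0.184 bits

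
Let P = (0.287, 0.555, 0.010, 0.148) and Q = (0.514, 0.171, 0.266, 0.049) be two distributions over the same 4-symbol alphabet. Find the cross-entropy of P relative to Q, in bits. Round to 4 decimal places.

H(P,Q) = −Σ p·log₂ q.
  −0.287·log₂(0.514) = 0.27557
  −0.555·log₂(0.171) = 1.41410
  −0.010·log₂(0.266) = 0.01911
  −0.148·log₂(0.049) = 0.64396
H(P,Q) = 2.3527 bits.

2.3527 bits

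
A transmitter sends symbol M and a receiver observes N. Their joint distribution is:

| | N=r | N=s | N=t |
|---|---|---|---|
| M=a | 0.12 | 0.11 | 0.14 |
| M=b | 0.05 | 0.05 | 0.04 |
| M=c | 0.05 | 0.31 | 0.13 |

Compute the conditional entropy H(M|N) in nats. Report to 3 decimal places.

0.928 nats

Chain rule: H(M|N) = H(M,N) − H(N).
Marginals: p(M) = (0.3700, 0.1400, 0.4900), p(N) = (0.2200, 0.4700, 0.3100).
H(M,N) = 1.9789 nats; H(N) = 1.0510 nats.
H(M|N) = 1.9789 − 1.0510 = 0.928 nats.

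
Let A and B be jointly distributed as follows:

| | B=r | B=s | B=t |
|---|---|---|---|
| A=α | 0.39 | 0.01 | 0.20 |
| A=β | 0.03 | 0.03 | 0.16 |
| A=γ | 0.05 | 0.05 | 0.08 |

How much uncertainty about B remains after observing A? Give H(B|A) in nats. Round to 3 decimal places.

0.792 nats

Marginals: p(A) = (0.6000, 0.2200, 0.1800), p(B) = (0.4700, 0.0900, 0.4400).
H(B|A) = Σ p(A) · H(B|A=·).
  A=α: p=0.6000, H(B|A=α) = 0.7145
  A=β: p=0.2200, H(B|A=β) = 0.7750
  A=γ: p=0.1800, H(B|A=γ) = 1.0720
Weighted sum = 0.792 nats.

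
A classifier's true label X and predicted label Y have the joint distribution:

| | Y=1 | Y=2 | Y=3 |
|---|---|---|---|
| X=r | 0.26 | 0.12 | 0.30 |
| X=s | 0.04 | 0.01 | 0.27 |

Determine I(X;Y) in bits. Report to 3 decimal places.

Marginals: p(X) = (0.6800, 0.3200), p(Y) = (0.3000, 0.1300, 0.5700).
I(X;Y) = Σ p(x,y)·log₂[p(x,y)/(p(x)p(y))].
  (r,1): 0.26·log₂(1.2745) = 0.0910
  (r,2): 0.12·log₂(1.3575) = 0.0529
  (r,3): 0.30·log₂(0.7740) = -0.1109
  (s,1): 0.04·log₂(0.4167) = -0.0505
  (s,2): 0.01·log₂(0.2404) = -0.0206
  (s,3): 0.27·log₂(1.4803) = 0.1528
Sum = 0.115 bits.

0.115 bits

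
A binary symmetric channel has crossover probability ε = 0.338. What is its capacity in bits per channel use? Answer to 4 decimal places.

0.0771 bits

Binary symmetric channel: C = 1 − h₂(ε) where h₂ is the binary entropy function.
h₂(0.338) = −0.338·log₂0.338 − 0.662·log₂0.662 = 0.9229.
C = 1 − 0.9229 = 0.0771 bits per channel use.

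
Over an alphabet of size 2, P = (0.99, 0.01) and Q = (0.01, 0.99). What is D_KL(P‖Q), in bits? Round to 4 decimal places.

6.4968 bits

D(P‖Q) = Σ p·log₂(p/q).
  0.99·log₂(0.99/0.01) = 6.56306
  0.01·log₂(0.01/0.99) = -0.06629
D(P‖Q) = 6.4968 bits.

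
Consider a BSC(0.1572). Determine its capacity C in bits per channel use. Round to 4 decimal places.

0.3724 bits

Binary symmetric channel: C = 1 − h₂(ε) where h₂ is the binary entropy function.
h₂(0.1572) = −0.1572·log₂0.1572 − 0.8428·log₂0.8428 = 0.6276.
C = 1 − 0.6276 = 0.3724 bits per channel use.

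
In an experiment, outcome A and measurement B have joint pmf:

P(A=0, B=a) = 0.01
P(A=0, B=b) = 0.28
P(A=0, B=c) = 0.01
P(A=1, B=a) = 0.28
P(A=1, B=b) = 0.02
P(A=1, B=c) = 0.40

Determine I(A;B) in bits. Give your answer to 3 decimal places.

Marginals: p(A) = (0.3000, 0.7000), p(B) = (0.2900, 0.3000, 0.4100).
I(A;B) = H(A) + H(B) − H(A,B).
H(A) = 0.8813, H(B) = 1.5664, H(A,B) = 1.8030.
I(A;B) = 0.8813 + 1.5664 − 1.8030 = 0.645 bits.

0.645 bits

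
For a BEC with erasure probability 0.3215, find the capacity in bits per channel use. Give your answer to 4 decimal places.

Binary erasure channel: capacity C = 1 − ε.
C = 1 − 0.3215 = 0.6785 bits per channel use.

0.6785 bits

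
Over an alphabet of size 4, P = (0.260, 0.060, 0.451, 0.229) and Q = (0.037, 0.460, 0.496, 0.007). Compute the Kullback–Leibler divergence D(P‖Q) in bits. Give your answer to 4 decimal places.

D(P‖Q) = Σ p·log₂(p/q).
  0.260·log₂(0.260/0.037) = 0.73136
  0.060·log₂(0.060/0.460) = -0.17632
  0.451·log₂(0.451/0.496) = -0.06188
  0.229·log₂(0.229/0.007) = 1.15229
D(P‖Q) = 1.6455 bits.

1.6455 bits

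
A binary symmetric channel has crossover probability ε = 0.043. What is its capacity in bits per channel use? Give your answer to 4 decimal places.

Binary symmetric channel: C = 1 − h₂(ε) where h₂ is the binary entropy function.
h₂(0.043) = −0.043·log₂0.043 − 0.957·log₂0.957 = 0.2559.
C = 1 − 0.2559 = 0.7441 bits per channel use.

0.7441 bits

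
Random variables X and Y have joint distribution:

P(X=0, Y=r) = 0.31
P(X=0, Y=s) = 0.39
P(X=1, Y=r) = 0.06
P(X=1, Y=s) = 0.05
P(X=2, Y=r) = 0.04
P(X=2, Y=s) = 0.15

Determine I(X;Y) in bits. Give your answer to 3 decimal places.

0.033 bits

Marginals: p(X) = (0.7000, 0.1100, 0.1900), p(Y) = (0.4100, 0.5900).
I(X;Y) = Σ p(x,y)·log₂[p(x,y)/(p(x)p(y))].
  (0,r): 0.31·log₂(1.0801) = 0.0345
  (0,s): 0.39·log₂(0.9443) = -0.0322
  (1,r): 0.06·log₂(1.3304) = 0.0247
  (1,s): 0.05·log₂(0.7704) = -0.0188
  (2,r): 0.04·log₂(0.5135) = -0.0385
  (2,s): 0.15·log₂(1.3381) = 0.0630
Sum = 0.033 bits.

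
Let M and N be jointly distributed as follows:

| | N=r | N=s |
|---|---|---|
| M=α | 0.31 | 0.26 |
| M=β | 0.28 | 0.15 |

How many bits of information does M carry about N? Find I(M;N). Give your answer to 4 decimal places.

Marginals: p(M) = (0.5700, 0.4300), p(N) = (0.5900, 0.4100).
I(M;N) = H(M) + H(N) − H(M,N).
H(M) = 0.9858, H(N) = 0.9765, H(M,N) = 1.9538.
I(M;N) = 0.9858 + 0.9765 − 1.9538 = 0.0085 bits.

0.0085 bits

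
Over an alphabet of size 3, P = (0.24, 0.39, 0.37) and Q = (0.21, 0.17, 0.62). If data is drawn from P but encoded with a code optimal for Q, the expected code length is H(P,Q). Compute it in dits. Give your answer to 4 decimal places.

H(P,Q) = −Σ p·log₁₀ q.
  −0.24·log₁₀(0.21) = 0.16267
  −0.39·log₁₀(0.17) = 0.30012
  −0.37·log₁₀(0.62) = 0.07682
H(P,Q) = 0.5396 dits.

0.5396 dits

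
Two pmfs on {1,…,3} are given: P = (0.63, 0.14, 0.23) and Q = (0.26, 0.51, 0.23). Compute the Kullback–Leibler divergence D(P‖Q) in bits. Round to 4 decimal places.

D(P‖Q) = Σ p·log₂(p/q).
  0.63·log₂(0.63/0.26) = 0.80441
  0.14·log₂(0.14/0.51) = -0.26111
  0.23·log₂(0.23/0.23) = 0.00000
D(P‖Q) = 0.5433 bits.

0.5433 bits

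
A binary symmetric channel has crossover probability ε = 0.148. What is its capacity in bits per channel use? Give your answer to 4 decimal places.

Binary symmetric channel: C = 1 − h₂(ε) where h₂ is the binary entropy function.
h₂(0.148) = −0.148·log₂0.148 − 0.852·log₂0.852 = 0.6048.
C = 1 − 0.6048 = 0.3952 bits per channel use.

0.3952 bits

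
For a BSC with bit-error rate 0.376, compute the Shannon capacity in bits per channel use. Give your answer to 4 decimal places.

Binary symmetric channel: C = 1 − h₂(ε) where h₂ is the binary entropy function.
h₂(0.376) = −0.376·log₂0.376 − 0.624·log₂0.624 = 0.9552.
C = 1 − 0.9552 = 0.0448 bits per channel use.

0.0448 bits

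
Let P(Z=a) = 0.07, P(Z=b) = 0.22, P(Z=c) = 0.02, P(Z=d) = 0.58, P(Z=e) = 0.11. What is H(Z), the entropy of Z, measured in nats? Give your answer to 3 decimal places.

H(Z) = −Σ p·ln p.
  −(0.07)·ln(0.07) = 0.1861
  −(0.22)·ln(0.22) = 0.3331
  −(0.02)·ln(0.02) = 0.0782
  −(0.58)·ln(0.58) = 0.3159
  −(0.11)·ln(0.11) = 0.2428
Sum: 0.1861 + 0.3331 + 0.0782 + 0.3159 + 0.2428 = 1.156 nats.

1.156 nats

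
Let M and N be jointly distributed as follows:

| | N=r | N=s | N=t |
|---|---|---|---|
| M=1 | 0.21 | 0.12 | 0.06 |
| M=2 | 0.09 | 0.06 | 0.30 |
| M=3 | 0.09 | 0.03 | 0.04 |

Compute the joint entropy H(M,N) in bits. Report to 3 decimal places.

H(M,N) = −Σ p(x,y)·log₂ p(x,y) over all 9 cells.
  cell (1,r): −0.21·log₂0.21 = 0.4728
  cell (1,s): −0.12·log₂0.12 = 0.3671
  cell (1,t): −0.06·log₂0.06 = 0.2435
  cell (2,r): −0.09·log₂0.09 = 0.3127
  cell (2,s): −0.06·log₂0.06 = 0.2435
  cell (2,t): −0.30·log₂0.30 = 0.5211
  cell (3,r): −0.09·log₂0.09 = 0.3127
  cell (3,s): −0.03·log₂0.03 = 0.1518
  cell (3,t): −0.04·log₂0.04 = 0.1858
Sum = 2.811 bits.

2.811 bits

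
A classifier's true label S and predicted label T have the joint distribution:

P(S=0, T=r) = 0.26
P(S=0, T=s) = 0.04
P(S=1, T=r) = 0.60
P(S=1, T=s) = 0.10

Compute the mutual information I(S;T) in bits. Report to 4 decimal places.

Marginals: p(S) = (0.3000, 0.7000), p(T) = (0.8600, 0.1400).
I(S;T) = Σ p(x,y)·log₂[p(x,y)/(p(x)p(y))].
  (0,r): 0.26·log₂(1.0078) = 0.00290
  (0,s): 0.04·log₂(0.9524) = -0.00282
  (1,r): 0.60·log₂(0.9967) = -0.00288
  (1,s): 0.10·log₂(1.0204) = 0.00291
Sum = 0.0001 bits.

0.0001 bits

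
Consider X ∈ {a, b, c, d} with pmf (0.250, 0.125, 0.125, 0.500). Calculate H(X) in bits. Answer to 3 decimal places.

H(X) = −Σ p·log₂ p.
  −(0.250)·log₂(0.250) = 0.5000
  −(0.125)·log₂(0.125) = 0.3750
  −(0.125)·log₂(0.125) = 0.3750
  −(0.500)·log₂(0.500) = 0.5000
Sum: 0.5000 + 0.3750 + 0.3750 + 0.5000 = 1.750 bits.

1.750 bits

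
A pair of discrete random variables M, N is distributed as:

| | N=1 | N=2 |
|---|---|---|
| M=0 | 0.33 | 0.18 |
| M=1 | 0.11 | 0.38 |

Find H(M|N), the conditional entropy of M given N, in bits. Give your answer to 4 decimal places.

0.8643 bits

Chain rule: H(M|N) = H(M,N) − H(N).
Marginals: p(M) = (0.5100, 0.4900), p(N) = (0.4400, 0.5600).
H(M,N) = 1.8539 bits; H(N) = 0.9896 bits.
H(M|N) = 1.8539 − 0.9896 = 0.8643 bits.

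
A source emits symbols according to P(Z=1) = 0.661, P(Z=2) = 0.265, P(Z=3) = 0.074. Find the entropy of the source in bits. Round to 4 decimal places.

1.1805 bits

H(Z) = −Σ p·log₂ p.
  −(0.661)·log₂(0.661) = 0.39480
  −(0.265)·log₂(0.265) = 0.50772
  −(0.074)·log₂(0.074) = 0.27797
Sum: 0.39480 + 0.50772 + 0.27797 = 1.1805 bits.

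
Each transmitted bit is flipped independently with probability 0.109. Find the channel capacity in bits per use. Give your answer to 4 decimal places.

0.5031 bits

Binary symmetric channel: C = 1 − h₂(ε) where h₂ is the binary entropy function.
h₂(0.109) = −0.109·log₂0.109 − 0.891·log₂0.891 = 0.4969.
C = 1 − 0.4969 = 0.5031 bits per channel use.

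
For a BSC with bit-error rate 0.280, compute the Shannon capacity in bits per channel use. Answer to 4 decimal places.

0.1445 bits

Binary symmetric channel: C = 1 − h₂(ε) where h₂ is the binary entropy function.
h₂(0.280) = −0.280·log₂0.280 − 0.720·log₂0.720 = 0.8555.
C = 1 − 0.8555 = 0.1445 bits per channel use.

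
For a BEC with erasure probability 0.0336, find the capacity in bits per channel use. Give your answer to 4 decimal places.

Binary erasure channel: capacity C = 1 − ε.
C = 1 − 0.0336 = 0.9664 bits per channel use.

0.9664 bits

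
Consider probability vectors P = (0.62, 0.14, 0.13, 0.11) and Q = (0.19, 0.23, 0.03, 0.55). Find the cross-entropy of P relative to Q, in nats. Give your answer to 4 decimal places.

H(P,Q) = −Σ p·ln q.
  −0.62·ln(0.19) = 1.02965
  −0.14·ln(0.23) = 0.20575
  −0.13·ln(0.03) = 0.45585
  −0.11·ln(0.55) = 0.06576
H(P,Q) = 1.7570 nats.

1.7570 nats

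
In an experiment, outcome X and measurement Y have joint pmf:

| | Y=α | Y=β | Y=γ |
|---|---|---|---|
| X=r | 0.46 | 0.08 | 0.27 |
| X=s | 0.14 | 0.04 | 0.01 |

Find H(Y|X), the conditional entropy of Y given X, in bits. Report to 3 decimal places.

1.265 bits

Marginals: p(X) = (0.8100, 0.1900), p(Y) = (0.6000, 0.1200, 0.2800).
H(Y|X) = Σ p(X) · H(Y|X=·).
  X=r: p=0.8100, H(Y|X=r) = 1.3218
  X=s: p=0.1900, H(Y|X=s) = 1.0215
Weighted sum = 1.265 bits.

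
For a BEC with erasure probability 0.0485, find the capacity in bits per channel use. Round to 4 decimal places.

Binary erasure channel: capacity C = 1 − ε.
C = 1 − 0.0485 = 0.9515 bits per channel use.

0.9515 bits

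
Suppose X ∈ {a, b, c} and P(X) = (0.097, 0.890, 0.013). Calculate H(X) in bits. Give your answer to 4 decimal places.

0.5576 bits

H(X) = −Σ p·log₂ p.
  −(0.097)·log₂(0.097) = 0.32649
  −(0.890)·log₂(0.890) = 0.14963
  −(0.013)·log₂(0.013) = 0.08145
Sum: 0.32649 + 0.14963 + 0.08145 = 0.5576 bits.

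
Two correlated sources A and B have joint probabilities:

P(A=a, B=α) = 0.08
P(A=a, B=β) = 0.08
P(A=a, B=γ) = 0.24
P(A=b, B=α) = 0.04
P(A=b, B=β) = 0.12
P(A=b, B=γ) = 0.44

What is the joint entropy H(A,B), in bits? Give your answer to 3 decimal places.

H(A,B) = −Σ p(x,y)·log₂ p(x,y) over all 6 cells.
  cell (a,α): −0.08·log₂0.08 = 0.2915
  cell (a,β): −0.08·log₂0.08 = 0.2915
  cell (a,γ): −0.24·log₂0.24 = 0.4941
  cell (b,α): −0.04·log₂0.04 = 0.1858
  cell (b,β): −0.12·log₂0.12 = 0.3671
  cell (b,γ): −0.44·log₂0.44 = 0.5211
Sum = 2.151 bits.

2.151 bits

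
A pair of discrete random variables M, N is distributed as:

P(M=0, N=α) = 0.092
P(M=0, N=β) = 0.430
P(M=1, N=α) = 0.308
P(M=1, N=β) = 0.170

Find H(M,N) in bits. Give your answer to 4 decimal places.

1.7981 bits

H(M,N) = −Σ p(x,y)·log₂ p(x,y) over all 4 cells.
  cell (0,α): −0.092·log₂0.092 = 0.31668
  cell (0,β): −0.430·log₂0.430 = 0.52356
  cell (1,α): −0.308·log₂0.308 = 0.52329
  cell (1,β): −0.170·log₂0.170 = 0.43459
Sum = 1.7981 bits.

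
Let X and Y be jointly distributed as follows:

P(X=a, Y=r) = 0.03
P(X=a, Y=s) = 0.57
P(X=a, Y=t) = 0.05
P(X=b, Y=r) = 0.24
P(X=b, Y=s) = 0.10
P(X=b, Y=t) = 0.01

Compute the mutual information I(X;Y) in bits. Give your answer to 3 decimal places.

Marginals: p(X) = (0.6500, 0.3500), p(Y) = (0.2700, 0.6700, 0.0600).
I(X;Y) = H(X) + H(Y) − H(X,Y).
H(X) = 0.9341, H(Y) = 1.1407, H(X,Y) = 1.7229.
I(X;Y) = 0.9341 + 1.1407 − 1.7229 = 0.352 bits.

0.352 bits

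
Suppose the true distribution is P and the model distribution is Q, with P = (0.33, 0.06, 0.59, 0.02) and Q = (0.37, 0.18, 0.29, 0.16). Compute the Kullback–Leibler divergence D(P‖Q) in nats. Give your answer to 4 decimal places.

D(P‖Q) = Σ p·ln(p/q).
  0.33·ln(0.33/0.37) = -0.03776
  0.06·ln(0.06/0.18) = -0.06592
  0.59·ln(0.59/0.29) = 0.41904
  0.02·ln(0.02/0.16) = -0.04159
D(P‖Q) = 0.2738 nats.

0.2738 nats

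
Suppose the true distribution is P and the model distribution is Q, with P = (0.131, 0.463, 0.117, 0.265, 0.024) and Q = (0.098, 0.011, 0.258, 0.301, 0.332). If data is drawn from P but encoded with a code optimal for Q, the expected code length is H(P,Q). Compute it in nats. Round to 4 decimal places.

H(P,Q) = −Σ p·ln q.
  −0.131·ln(0.098) = 0.30429
  −0.463·ln(0.011) = 2.08807
  −0.117·ln(0.258) = 0.15851
  −0.265·ln(0.301) = 0.31817
  −0.024·ln(0.332) = 0.02646
H(P,Q) = 2.8955 nats.

2.8955 nats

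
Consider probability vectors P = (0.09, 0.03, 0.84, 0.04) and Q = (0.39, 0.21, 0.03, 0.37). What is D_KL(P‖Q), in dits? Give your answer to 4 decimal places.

D(P‖Q) = Σ p·log₁₀(p/q).
  0.09·log₁₀(0.09/0.39) = -0.05731
  0.03·log₁₀(0.03/0.21) = -0.02535
  0.84·log₁₀(0.84/0.03) = 1.21561
  0.04·log₁₀(0.04/0.37) = -0.03865
D(P‖Q) = 1.0943 dits.

1.0943 dits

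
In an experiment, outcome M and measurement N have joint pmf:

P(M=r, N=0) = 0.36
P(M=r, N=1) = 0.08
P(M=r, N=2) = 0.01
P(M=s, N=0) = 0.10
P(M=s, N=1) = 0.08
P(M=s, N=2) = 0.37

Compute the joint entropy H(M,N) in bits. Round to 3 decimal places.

2.043 bits

H(M,N) = −Σ p(x,y)·log₂ p(x,y) over all 6 cells.
  cell (r,0): −0.36·log₂0.36 = 0.5306
  cell (r,1): −0.08·log₂0.08 = 0.2915
  cell (r,2): −0.01·log₂0.01 = 0.0664
  cell (s,0): −0.10·log₂0.10 = 0.3322
  cell (s,1): −0.08·log₂0.08 = 0.2915
  cell (s,2): −0.37·log₂0.37 = 0.5307
Sum = 2.043 bits.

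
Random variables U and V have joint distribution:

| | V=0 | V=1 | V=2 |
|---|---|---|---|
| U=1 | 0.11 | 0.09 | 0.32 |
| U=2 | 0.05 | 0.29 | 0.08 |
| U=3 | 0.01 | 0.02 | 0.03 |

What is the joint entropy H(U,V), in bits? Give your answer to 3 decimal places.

2.546 bits

H(U,V) = −Σ p(x,y)·log₂ p(x,y) over all 9 cells.
  cell (1,0): −0.11·log₂0.11 = 0.3503
  cell (1,1): −0.09·log₂0.09 = 0.3127
  cell (1,2): −0.32·log₂0.32 = 0.5260
  cell (2,0): −0.05·log₂0.05 = 0.2161
  cell (2,1): −0.29·log₂0.29 = 0.5179
  cell (2,2): −0.08·log₂0.08 = 0.2915
  cell (3,0): −0.01·log₂0.01 = 0.0664
  cell (3,1): −0.02·log₂0.02 = 0.1129
  cell (3,2): −0.03·log₂0.03 = 0.1518
Sum = 2.546 bits.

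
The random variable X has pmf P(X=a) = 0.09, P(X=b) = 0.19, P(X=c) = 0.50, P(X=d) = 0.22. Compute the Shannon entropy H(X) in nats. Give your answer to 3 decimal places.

1.212 nats

H(X) = −Σ p·ln p.
  −(0.09)·ln(0.09) = 0.2167
  −(0.19)·ln(0.19) = 0.3155
  −(0.50)·ln(0.50) = 0.3466
  −(0.22)·ln(0.22) = 0.3331
Sum: 0.2167 + 0.3155 + 0.3466 + 0.3331 = 1.212 nats.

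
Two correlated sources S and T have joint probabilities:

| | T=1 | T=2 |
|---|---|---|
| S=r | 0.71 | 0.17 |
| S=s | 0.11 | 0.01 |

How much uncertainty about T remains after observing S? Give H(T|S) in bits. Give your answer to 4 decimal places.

0.6728 bits

Marginals: p(S) = (0.8800, 0.1200), p(T) = (0.8200, 0.1800).
H(T|S) = Σ p(S) · H(T|S=·).
  S=r: p=0.8800, H(T|S=r) = 0.7081
  S=s: p=0.1200, H(T|S=s) = 0.4138
Weighted sum = 0.6728 bits.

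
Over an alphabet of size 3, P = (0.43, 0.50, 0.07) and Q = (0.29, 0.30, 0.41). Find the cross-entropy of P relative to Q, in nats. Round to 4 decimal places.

1.1967 nats

H(P,Q) = −Σ p·ln q.
  −0.43·ln(0.29) = 0.53229
  −0.50·ln(0.30) = 0.60199
  −0.07·ln(0.41) = 0.06241
H(P,Q) = 1.1967 nats.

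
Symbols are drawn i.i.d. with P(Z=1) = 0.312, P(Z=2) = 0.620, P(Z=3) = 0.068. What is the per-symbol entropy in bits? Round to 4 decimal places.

1.2156 bits

H(Z) = −Σ p·log₂ p.
  −(0.312)·log₂(0.312) = 0.52428
  −(0.620)·log₂(0.620) = 0.42759
  −(0.068)·log₂(0.068) = 0.26373
Sum: 0.52428 + 0.42759 + 0.26373 = 1.2156 bits.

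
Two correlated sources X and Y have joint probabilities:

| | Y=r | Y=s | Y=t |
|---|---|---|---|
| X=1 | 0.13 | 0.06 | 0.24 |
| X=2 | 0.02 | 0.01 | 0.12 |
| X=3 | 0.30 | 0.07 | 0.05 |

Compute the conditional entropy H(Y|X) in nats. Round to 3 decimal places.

0.841 nats

Chain rule: H(Y|X) = H(X,Y) − H(X).
Marginals: p(X) = (0.4300, 0.1500, 0.4200), p(Y) = (0.4500, 0.1400, 0.4100).
H(X,Y) = 1.8524 nats; H(X) = 1.0118 nats.
H(Y|X) = 1.8524 − 1.0118 = 0.841 nats.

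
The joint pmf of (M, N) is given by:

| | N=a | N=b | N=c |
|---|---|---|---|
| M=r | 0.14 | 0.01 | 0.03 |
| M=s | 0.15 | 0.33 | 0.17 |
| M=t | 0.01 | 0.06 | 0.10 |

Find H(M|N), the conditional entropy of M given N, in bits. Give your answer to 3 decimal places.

1.059 bits

Chain rule: H(M|N) = H(M,N) − H(N).
Marginals: p(M) = (0.1800, 0.6500, 0.1700), p(N) = (0.3000, 0.4000, 0.3000).
H(M,N) = 2.6304 bits; H(N) = 1.5710 bits.
H(M|N) = 2.6304 − 1.5710 = 1.059 bits.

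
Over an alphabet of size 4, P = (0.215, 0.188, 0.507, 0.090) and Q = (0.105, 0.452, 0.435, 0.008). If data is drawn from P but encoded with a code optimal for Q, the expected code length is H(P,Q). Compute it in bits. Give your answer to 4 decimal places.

2.1502 bits

H(P,Q) = −Σ p·log₂ q.
  −0.215·log₂(0.105) = 0.69908
  −0.188·log₂(0.452) = 0.21537
  −0.507·log₂(0.435) = 0.60886
  −0.090·log₂(0.008) = 0.62692
H(P,Q) = 2.1502 bits.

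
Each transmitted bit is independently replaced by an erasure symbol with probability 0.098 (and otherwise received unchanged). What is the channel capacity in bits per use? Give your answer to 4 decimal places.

0.9020 bits

Binary erasure channel: capacity C = 1 − ε.
C = 1 − 0.098 = 0.9020 bits per channel use.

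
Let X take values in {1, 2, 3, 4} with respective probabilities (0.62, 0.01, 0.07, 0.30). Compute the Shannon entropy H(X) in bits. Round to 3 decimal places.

1.284 bits

H(X) = −Σ p·log₂ p.
  −(0.62)·log₂(0.62) = 0.4276
  −(0.01)·log₂(0.01) = 0.0664
  −(0.07)·log₂(0.07) = 0.2686
  −(0.30)·log₂(0.30) = 0.5211
Sum: 0.4276 + 0.0664 + 0.2686 + 0.5211 = 1.284 bits.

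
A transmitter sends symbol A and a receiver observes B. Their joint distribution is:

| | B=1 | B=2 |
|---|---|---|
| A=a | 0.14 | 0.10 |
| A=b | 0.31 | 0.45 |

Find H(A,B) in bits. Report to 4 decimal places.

H(A,B) = −Σ p(x,y)·log₂ p(x,y) over all 4 cells.
  cell (a,1): −0.14·log₂0.14 = 0.39711
  cell (a,2): −0.10·log₂0.10 = 0.33219
  cell (b,1): −0.31·log₂0.31 = 0.52379
  cell (b,2): −0.45·log₂0.45 = 0.51840
Sum = 1.7715 bits.

1.7715 bits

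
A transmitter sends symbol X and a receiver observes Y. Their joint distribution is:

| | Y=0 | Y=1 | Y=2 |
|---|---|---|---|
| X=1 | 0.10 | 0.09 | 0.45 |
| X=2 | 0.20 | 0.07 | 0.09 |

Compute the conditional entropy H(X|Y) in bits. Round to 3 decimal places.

Marginals: p(X) = (0.6400, 0.3600), p(Y) = (0.3000, 0.1600, 0.5400).
H(X|Y) = Σ p(Y) · H(X|Y=·).
  Y=0: p=0.3000, H(X|Y=0) = 0.9183
  Y=1: p=0.1600, H(X|Y=1) = 0.9887
  Y=2: p=0.5400, H(X|Y=2) = 0.6500
Weighted sum = 0.785 bits.

0.785 bits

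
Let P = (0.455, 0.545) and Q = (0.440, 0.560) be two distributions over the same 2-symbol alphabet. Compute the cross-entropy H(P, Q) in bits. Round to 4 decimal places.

H(P,Q) = −Σ p·log₂ q.
  −0.455·log₂(0.440) = 0.53891
  −0.545·log₂(0.560) = 0.45589
H(P,Q) = 0.9948 bits.

0.9948 bits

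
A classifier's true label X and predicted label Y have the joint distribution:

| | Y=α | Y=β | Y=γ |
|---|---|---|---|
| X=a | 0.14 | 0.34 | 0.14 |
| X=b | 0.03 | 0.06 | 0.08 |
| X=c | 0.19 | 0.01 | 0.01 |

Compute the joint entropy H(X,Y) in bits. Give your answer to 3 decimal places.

2.598 bits

H(X,Y) = −Σ p(x,y)·log₂ p(x,y) over all 9 cells.
  cell (a,α): −0.14·log₂0.14 = 0.3971
  cell (a,β): −0.34·log₂0.34 = 0.5292
  cell (a,γ): −0.14·log₂0.14 = 0.3971
  cell (b,α): −0.03·log₂0.03 = 0.1518
  cell (b,β): −0.06·log₂0.06 = 0.2435
  cell (b,γ): −0.08·log₂0.08 = 0.2915
  cell (c,α): −0.19·log₂0.19 = 0.4552
  cell (c,β): −0.01·log₂0.01 = 0.0664
  cell (c,γ): −0.01·log₂0.01 = 0.0664
Sum = 2.598 bits.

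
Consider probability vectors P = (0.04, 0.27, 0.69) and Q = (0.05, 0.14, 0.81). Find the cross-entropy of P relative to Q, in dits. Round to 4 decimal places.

0.3457 dits

H(P,Q) = −Σ p·log₁₀ q.
  −0.04·log₁₀(0.05) = 0.05204
  −0.27·log₁₀(0.14) = 0.23055
  −0.69·log₁₀(0.81) = 0.06315
H(P,Q) = 0.3457 dits.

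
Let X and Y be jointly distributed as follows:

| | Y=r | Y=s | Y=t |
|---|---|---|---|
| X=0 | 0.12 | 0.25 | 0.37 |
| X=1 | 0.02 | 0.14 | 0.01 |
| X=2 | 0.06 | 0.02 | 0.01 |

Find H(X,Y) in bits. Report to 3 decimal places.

2.397 bits

H(X,Y) = −Σ p(x,y)·log₂ p(x,y) over all 9 cells.
  cell (0,r): −0.12·log₂0.12 = 0.3671
  cell (0,s): −0.25·log₂0.25 = 0.5000
  cell (0,t): −0.37·log₂0.37 = 0.5307
  cell (1,r): −0.02·log₂0.02 = 0.1129
  cell (1,s): −0.14·log₂0.14 = 0.3971
  cell (1,t): −0.01·log₂0.01 = 0.0664
  cell (2,r): −0.06·log₂0.06 = 0.2435
  cell (2,s): −0.02·log₂0.02 = 0.1129
  cell (2,t): −0.01·log₂0.01 = 0.0664
Sum = 2.397 bits.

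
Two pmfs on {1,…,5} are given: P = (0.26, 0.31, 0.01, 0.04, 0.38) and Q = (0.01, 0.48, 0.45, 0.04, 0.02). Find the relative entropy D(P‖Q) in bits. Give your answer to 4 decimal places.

2.5859 bits

D(P‖Q) = Σ p·log₂(p/q).
  0.26·log₂(0.26/0.01) = 1.22211
  0.31·log₂(0.31/0.48) = -0.19554
  0.01·log₂(0.01/0.45) = -0.05492
  0.04·log₂(0.04/0.04) = 0.00000
  0.38·log₂(0.38/0.02) = 1.61421
D(P‖Q) = 2.5859 bits.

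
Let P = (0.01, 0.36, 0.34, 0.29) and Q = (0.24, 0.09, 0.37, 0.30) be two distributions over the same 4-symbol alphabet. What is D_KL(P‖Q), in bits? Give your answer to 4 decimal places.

D(P‖Q) = Σ p·log₂(p/q).
  0.01·log₂(0.01/0.24) = -0.04585
  0.36·log₂(0.36/0.09) = 0.72000
  0.34·log₂(0.34/0.37) = -0.04148
  0.29·log₂(0.29/0.30) = -0.01418
D(P‖Q) = 0.6185 bits.

0.6185 bits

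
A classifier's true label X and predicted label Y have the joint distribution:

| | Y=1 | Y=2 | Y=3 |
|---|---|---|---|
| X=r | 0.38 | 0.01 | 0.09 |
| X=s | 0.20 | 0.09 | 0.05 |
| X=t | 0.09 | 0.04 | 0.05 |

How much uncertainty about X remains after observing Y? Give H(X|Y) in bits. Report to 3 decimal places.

Chain rule: H(X|Y) = H(X,Y) − H(Y).
Marginals: p(X) = (0.4800, 0.3400, 0.1800), p(Y) = (0.6700, 0.1400, 0.1900).
H(X,Y) = 2.6172 bits; H(Y) = 1.2394 bits.
H(X|Y) = 2.6172 − 1.2394 = 1.378 bits.

1.378 bits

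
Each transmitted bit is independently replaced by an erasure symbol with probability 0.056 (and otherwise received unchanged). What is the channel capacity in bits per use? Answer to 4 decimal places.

Binary erasure channel: capacity C = 1 − ε.
C = 1 − 0.056 = 0.9440 bits per channel use.

0.9440 bits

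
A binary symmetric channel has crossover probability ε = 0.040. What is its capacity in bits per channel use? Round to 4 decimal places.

Binary symmetric channel: C = 1 − h₂(ε) where h₂ is the binary entropy function.
h₂(0.040) = −0.040·log₂0.040 − 0.960·log₂0.960 = 0.2423.
C = 1 − 0.2423 = 0.7577 bits per channel use.

0.7577 bits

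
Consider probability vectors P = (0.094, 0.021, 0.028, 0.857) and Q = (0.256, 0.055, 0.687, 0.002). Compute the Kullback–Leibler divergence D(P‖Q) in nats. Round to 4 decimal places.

4.9897 nats

D(P‖Q) = Σ p·ln(p/q).
  0.094·ln(0.094/0.256) = -0.09418
  0.021·ln(0.021/0.055) = -0.02022
  0.028·ln(0.028/0.687) = -0.08960
  0.857·ln(0.857/0.002) = 5.19367
D(P‖Q) = 4.9897 nats.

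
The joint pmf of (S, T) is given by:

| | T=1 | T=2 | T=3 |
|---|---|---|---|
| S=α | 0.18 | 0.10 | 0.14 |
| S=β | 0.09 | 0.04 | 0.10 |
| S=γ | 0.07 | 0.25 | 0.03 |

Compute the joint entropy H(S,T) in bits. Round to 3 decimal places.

H(S,T) = −Σ p(x,y)·log₂ p(x,y) over all 9 cells.
  cell (α,1): −0.18·log₂0.18 = 0.4453
  cell (α,2): −0.10·log₂0.10 = 0.3322
  cell (α,3): −0.14·log₂0.14 = 0.3971
  cell (β,1): −0.09·log₂0.09 = 0.3127
  cell (β,2): −0.04·log₂0.04 = 0.1858
  cell (β,3): −0.10·log₂0.10 = 0.3322
  cell (γ,1): −0.07·log₂0.07 = 0.2686
  cell (γ,2): −0.25·log₂0.25 = 0.5000
  cell (γ,3): −0.03·log₂0.03 = 0.1518
Sum = 2.926 bits.

2.926 bits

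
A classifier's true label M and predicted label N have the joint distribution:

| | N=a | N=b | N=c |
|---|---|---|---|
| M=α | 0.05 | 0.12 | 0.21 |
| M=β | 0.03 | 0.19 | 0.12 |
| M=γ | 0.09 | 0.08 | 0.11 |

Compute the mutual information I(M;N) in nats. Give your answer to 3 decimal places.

0.052 nats

Marginals: p(M) = (0.3800, 0.3400, 0.2800), p(N) = (0.1700, 0.3900, 0.4400).
I(M;N) = H(M) + H(N) − H(M,N).
H(M) = 1.0909, H(N) = 1.0297, H(M,N) = 2.0687.
I(M;N) = 1.0909 + 1.0297 − 2.0687 = 0.052 nats.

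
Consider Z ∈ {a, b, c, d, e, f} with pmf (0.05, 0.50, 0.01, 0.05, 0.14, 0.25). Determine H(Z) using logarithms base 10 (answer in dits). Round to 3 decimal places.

0.571 dits

H(Z) = −Σ p·log₁₀ p.
  −(0.05)·log₁₀(0.05) = 0.0651
  −(0.50)·log₁₀(0.50) = 0.1505
  −(0.01)·log₁₀(0.01) = 0.0200
  −(0.05)·log₁₀(0.05) = 0.0651
  −(0.14)·log₁₀(0.14) = 0.1195
  −(0.25)·log₁₀(0.25) = 0.1505
Sum: 0.0651 + 0.1505 + 0.0200 + 0.0651 + 0.1195 + 0.1505 = 0.571 dits.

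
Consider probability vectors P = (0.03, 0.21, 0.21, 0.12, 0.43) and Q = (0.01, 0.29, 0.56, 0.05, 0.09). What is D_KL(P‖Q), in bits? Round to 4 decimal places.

D(P‖Q) = Σ p·log₂(p/q).
  0.03·log₂(0.03/0.01) = 0.04755
  0.21·log₂(0.21/0.29) = -0.09779
  0.21·log₂(0.21/0.56) = -0.29716
  0.12·log₂(0.12/0.05) = 0.15156
  0.43·log₂(0.43/0.09) = 0.97023
D(P‖Q) = 0.7744 bits.

0.7744 bits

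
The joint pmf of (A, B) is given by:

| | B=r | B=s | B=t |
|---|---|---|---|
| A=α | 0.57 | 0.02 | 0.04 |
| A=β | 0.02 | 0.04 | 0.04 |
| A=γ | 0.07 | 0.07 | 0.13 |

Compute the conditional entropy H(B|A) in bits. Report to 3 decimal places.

0.903 bits

Chain rule: H(B|A) = H(A,B) − H(A).
Marginals: p(A) = (0.6300, 0.1000, 0.2700), p(B) = (0.6600, 0.1300, 0.2100).
H(A,B) = 2.1650 bits; H(A) = 1.2622 bits.
H(B|A) = 2.1650 − 1.2622 = 0.903 bits.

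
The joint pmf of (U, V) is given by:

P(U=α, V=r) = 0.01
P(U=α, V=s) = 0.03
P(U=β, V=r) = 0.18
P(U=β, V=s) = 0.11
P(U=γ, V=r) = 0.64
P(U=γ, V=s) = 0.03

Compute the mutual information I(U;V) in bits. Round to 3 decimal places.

Marginals: p(U) = (0.0400, 0.2900, 0.6700), p(V) = (0.8300, 0.1700).
I(U;V) = Σ p(x,y)·log₂[p(x,y)/(p(x)p(y))].
  (α,r): 0.01·log₂(0.3012) = -0.0173
  (α,s): 0.03·log₂(4.4118) = 0.0642
  (β,r): 0.18·log₂(0.7478) = -0.0755
  (β,s): 0.11·log₂(2.2312) = 0.1274
  (γ,r): 0.64·log₂(1.1509) = 0.1297
  (γ,s): 0.03·log₂(0.2634) = -0.0577
Sum = 0.171 bits.

0.171 bits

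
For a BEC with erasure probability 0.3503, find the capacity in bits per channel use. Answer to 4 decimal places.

Binary erasure channel: capacity C = 1 − ε.
C = 1 − 0.3503 = 0.6497 bits per channel use.

0.6497 bits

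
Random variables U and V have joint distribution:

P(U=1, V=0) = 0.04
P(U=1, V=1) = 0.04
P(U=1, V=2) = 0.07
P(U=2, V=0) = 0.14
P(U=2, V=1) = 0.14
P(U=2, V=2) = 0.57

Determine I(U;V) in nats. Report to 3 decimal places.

0.011 nats

Marginals: p(U) = (0.1500, 0.8500), p(V) = (0.1800, 0.1800, 0.6400).
I(U;V) = H(U) + H(V) − H(U,V).
H(U) = 0.4227, H(V) = 0.9030, H(U,V) = 1.3146.
I(U;V) = 0.4227 + 0.9030 − 1.3146 = 0.011 nats.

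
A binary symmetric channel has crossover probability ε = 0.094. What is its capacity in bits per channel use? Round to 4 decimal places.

0.5503 bits

Binary symmetric channel: C = 1 − h₂(ε) where h₂ is the binary entropy function.
h₂(0.094) = −0.094·log₂0.094 − 0.906·log₂0.906 = 0.4497.
C = 1 − 0.4497 = 0.5503 bits per channel use.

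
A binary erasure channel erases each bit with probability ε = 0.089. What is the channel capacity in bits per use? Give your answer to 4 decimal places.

0.9110 bits

Binary erasure channel: capacity C = 1 − ε.
C = 1 − 0.089 = 0.9110 bits per channel use.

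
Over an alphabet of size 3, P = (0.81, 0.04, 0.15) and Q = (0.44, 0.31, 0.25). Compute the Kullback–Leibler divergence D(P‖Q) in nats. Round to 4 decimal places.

D(P‖Q) = Σ p·ln(p/q).
  0.81·ln(0.81/0.44) = 0.49431
  0.04·ln(0.04/0.31) = -0.08191
  0.15·ln(0.15/0.25) = -0.07662
D(P‖Q) = 0.3358 nats.

0.3358 nats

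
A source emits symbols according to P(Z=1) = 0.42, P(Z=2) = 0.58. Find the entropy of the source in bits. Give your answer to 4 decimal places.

0.9815 bits

H(Z) = −Σ p·log₂ p.
  −(0.42)·log₂(0.42) = 0.52565
  −(0.58)·log₂(0.58) = 0.45581
Sum: 0.52565 + 0.45581 = 0.9815 bits.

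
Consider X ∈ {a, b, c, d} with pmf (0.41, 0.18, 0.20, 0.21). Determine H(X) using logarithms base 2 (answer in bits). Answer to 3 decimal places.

1.910 bits

H(X) = −Σ p·log₂ p.
  −(0.41)·log₂(0.41) = 0.5274
  −(0.18)·log₂(0.18) = 0.4453
  −(0.20)·log₂(0.20) = 0.4644
  −(0.21)·log₂(0.21) = 0.4728
Sum: 0.5274 + 0.4453 + 0.4644 + 0.4728 = 1.910 bits.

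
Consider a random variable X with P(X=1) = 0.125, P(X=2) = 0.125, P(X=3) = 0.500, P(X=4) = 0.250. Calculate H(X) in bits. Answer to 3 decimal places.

1.750 bits

H(X) = −Σ p·log₂ p.
  −(0.125)·log₂(0.125) = 0.3750
  −(0.125)·log₂(0.125) = 0.3750
  −(0.500)·log₂(0.500) = 0.5000
  −(0.250)·log₂(0.250) = 0.5000
Sum: 0.3750 + 0.3750 + 0.5000 + 0.5000 = 1.750 bits.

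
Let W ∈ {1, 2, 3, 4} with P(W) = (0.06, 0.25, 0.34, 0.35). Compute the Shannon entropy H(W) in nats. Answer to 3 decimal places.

H(W) = −Σ p·ln p.
  −(0.06)·ln(0.06) = 0.1688
  −(0.25)·ln(0.25) = 0.3466
  −(0.34)·ln(0.34) = 0.3668
  −(0.35)·ln(0.35) = 0.3674
Sum: 0.1688 + 0.3466 + 0.3668 + 0.3674 = 1.250 nats.

1.250 nats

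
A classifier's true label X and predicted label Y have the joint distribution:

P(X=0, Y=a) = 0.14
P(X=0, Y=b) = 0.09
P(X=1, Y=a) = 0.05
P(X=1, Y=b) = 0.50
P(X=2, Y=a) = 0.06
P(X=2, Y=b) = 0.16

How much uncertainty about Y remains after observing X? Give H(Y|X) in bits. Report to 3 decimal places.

Chain rule: H(Y|X) = H(X,Y) − H(X).
Marginals: p(X) = (0.2300, 0.5500, 0.2200), p(Y) = (0.2500, 0.7500).
H(X,Y) = 2.0924 bits; H(X) = 1.4426 bits.
H(Y|X) = 2.0924 − 1.4426 = 0.650 bits.

0.650 bits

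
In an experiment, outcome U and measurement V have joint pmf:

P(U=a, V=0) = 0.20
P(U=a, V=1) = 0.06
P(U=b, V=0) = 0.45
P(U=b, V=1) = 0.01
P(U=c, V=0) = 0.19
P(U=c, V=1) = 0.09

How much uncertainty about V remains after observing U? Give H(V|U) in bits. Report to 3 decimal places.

0.526 bits

Chain rule: H(V|U) = H(U,V) − H(U).
Marginals: p(U) = (0.2600, 0.4600, 0.2800), p(V) = (0.8400, 0.1600).
H(U,V) = 2.0606 bits; H(U) = 1.5348 bits.
H(V|U) = 2.0606 − 1.5348 = 0.526 bits.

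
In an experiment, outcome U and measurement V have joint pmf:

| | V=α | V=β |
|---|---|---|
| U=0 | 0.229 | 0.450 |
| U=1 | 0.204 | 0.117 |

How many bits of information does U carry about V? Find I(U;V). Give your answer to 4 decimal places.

0.0571 bits

Marginals: p(U) = (0.6790, 0.3210), p(V) = (0.4330, 0.5670).
I(U;V) = H(U) + H(V) − H(U,V).
H(U) = 0.9055, H(V) = 0.9870, H(U,V) = 1.8354.
I(U;V) = 0.9055 + 0.9870 − 1.8354 = 0.0571 bits.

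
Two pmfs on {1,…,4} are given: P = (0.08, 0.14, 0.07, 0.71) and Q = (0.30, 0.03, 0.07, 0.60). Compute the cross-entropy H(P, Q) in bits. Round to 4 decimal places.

1.6390 bits

H(P,Q) = −Σ p·log₂ q.
  −0.08·log₂(0.30) = 0.13896
  −0.14·log₂(0.03) = 0.70825
  −0.07·log₂(0.07) = 0.26856
  −0.71·log₂(0.60) = 0.52325
H(P,Q) = 1.6390 bits.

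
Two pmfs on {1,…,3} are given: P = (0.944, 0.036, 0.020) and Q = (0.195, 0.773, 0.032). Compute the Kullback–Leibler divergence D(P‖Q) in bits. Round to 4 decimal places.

D(P‖Q) = Σ p·log₂(p/q).
  0.944·log₂(0.944/0.195) = 2.14790
  0.036·log₂(0.036/0.773) = -0.15928
  0.020·log₂(0.020/0.032) = -0.01356
D(P‖Q) = 1.9751 bits.

1.9751 bits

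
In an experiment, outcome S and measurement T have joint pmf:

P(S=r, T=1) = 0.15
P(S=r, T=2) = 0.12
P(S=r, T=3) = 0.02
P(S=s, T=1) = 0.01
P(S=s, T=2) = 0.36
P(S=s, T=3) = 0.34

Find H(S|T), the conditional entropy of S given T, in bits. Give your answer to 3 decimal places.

Chain rule: H(S|T) = H(S,T) − H(T).
Marginals: p(S) = (0.2900, 0.7100), p(T) = (0.1600, 0.4800, 0.3600).
H(S,T) = 2.0167 bits; H(T) = 1.4619 bits.
H(S|T) = 2.0167 − 1.4619 = 0.555 bits.

0.555 bits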